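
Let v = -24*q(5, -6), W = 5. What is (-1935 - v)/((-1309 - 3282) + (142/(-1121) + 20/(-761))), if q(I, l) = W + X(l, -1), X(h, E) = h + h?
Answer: 1794029343/3916625353 ≈ 0.45806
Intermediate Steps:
X(h, E) = 2*h
q(I, l) = 5 + 2*l
v = 168 (v = -24*(5 + 2*(-6)) = -24*(5 - 12) = -24*(-7) = 168)
(-1935 - v)/((-1309 - 3282) + (142/(-1121) + 20/(-761))) = (-1935 - 1*168)/((-1309 - 3282) + (142/(-1121) + 20/(-761))) = (-1935 - 168)/(-4591 + (142*(-1/1121) + 20*(-1/761))) = -2103/(-4591 + (-142/1121 - 20/761)) = -2103/(-4591 - 130482/853081) = -2103/(-3916625353/853081) = -2103*(-853081/3916625353) = 1794029343/3916625353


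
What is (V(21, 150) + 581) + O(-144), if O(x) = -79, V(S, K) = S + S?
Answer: 544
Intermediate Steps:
V(S, K) = 2*S
(V(21, 150) + 581) + O(-144) = (2*21 + 581) - 79 = (42 + 581) - 79 = 623 - 79 = 544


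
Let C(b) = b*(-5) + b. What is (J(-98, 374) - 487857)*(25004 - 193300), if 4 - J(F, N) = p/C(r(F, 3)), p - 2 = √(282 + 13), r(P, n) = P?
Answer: 4023081757986/49 + 21037*√295/49 ≈ 8.2104e+10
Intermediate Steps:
C(b) = -4*b (C(b) = -5*b + b = -4*b)
p = 2 + √295 (p = 2 + √(282 + 13) = 2 + √295 ≈ 19.176)
J(F, N) = 4 + (2 + √295)/(4*F) (J(F, N) = 4 - (2 + √295)/((-4*F)) = 4 - (2 + √295)*(-1/(4*F)) = 4 - (-1)*(2 + √295)/(4*F) = 4 + (2 + √295)/(4*F))
(J(-98, 374) - 487857)*(25004 - 193300) = ((¼)*(2 + √295 + 16*(-98))/(-98) - 487857)*(25004 - 193300) = ((¼)*(-1/98)*(2 + √295 - 1568) - 487857)*(-168296) = ((¼)*(-1/98)*(-1566 + √295) - 487857)*(-168296) = ((783/196 - √295/392) - 487857)*(-168296) = (-95619189/196 - √295/392)*(-168296) = 4023081757986/49 + 21037*√295/49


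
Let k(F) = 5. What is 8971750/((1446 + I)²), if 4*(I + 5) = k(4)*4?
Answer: 4485875/1045458 ≈ 4.2908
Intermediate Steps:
I = 0 (I = -5 + (5*4)/4 = -5 + (¼)*20 = -5 + 5 = 0)
8971750/((1446 + I)²) = 8971750/((1446 + 0)²) = 8971750/(1446²) = 8971750/2090916 = 8971750*(1/2090916) = 4485875/1045458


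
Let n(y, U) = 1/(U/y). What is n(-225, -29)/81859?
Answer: 225/2373911 ≈ 9.4780e-5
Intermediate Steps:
n(y, U) = y/U
n(-225, -29)/81859 = -225/(-29)/81859 = -225*(-1/29)*(1/81859) = (225/29)*(1/81859) = 225/2373911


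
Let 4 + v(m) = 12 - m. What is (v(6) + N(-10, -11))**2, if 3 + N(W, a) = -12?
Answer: 169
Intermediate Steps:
N(W, a) = -15 (N(W, a) = -3 - 12 = -15)
v(m) = 8 - m (v(m) = -4 + (12 - m) = 8 - m)
(v(6) + N(-10, -11))**2 = ((8 - 1*6) - 15)**2 = ((8 - 6) - 15)**2 = (2 - 15)**2 = (-13)**2 = 169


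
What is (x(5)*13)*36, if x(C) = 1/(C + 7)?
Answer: 39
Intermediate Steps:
x(C) = 1/(7 + C)
(x(5)*13)*36 = (13/(7 + 5))*36 = (13/12)*36 = 39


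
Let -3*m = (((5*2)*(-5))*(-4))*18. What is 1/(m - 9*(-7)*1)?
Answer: -1/1137 ≈ -0.00087951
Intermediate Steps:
m = -1200 (m = -((5*2)*(-5))*(-4)*18/3 = -(10*(-5))*(-4)*18/3 = -(-50*(-4))*18/3 = -200*18/3 = -⅓*3600 = -1200)
1/(m - 9*(-7)*1) = 1/(-1200 - 9*(-7)*1) = 1/(-1200 + 63*1) = 1/(-1200 + 63) = 1/(-1137) = -1/1137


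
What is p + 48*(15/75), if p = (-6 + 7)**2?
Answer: 53/5 ≈ 10.600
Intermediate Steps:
p = 1 (p = 1**2 = 1)
p + 48*(15/75) = 1 + 48*(15/75) = 1 + 48*(15*(1/75)) = 1 + 48*(1/5) = 1 + 48/5 = 53/5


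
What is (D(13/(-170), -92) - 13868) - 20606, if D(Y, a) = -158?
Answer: -34632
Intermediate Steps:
(D(13/(-170), -92) - 13868) - 20606 = (-158 - 13868) - 20606 = -14026 - 20606 = -34632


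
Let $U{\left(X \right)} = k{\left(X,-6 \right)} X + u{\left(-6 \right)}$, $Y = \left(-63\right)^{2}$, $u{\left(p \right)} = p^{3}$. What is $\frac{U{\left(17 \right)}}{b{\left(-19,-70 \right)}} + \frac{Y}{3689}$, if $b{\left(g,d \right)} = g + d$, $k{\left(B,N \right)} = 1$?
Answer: $\frac{155336}{46903} \approx 3.3119$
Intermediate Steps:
$b{\left(g,d \right)} = d + g$
$Y = 3969$
$U{\left(X \right)} = -216 + X$ ($U{\left(X \right)} = 1 X + \left(-6\right)^{3} = X - 216 = -216 + X$)
$\frac{U{\left(17 \right)}}{b{\left(-19,-70 \right)}} + \frac{Y}{3689} = \frac{-216 + 17}{-70 - 19} + \frac{3969}{3689} = - \frac{199}{-89} + 3969 \cdot \frac{1}{3689} = \left(-199\right) \left(- \frac{1}{89}\right) + \frac{567}{527} = \frac{199}{89} + \frac{567}{527} = \frac{155336}{46903}$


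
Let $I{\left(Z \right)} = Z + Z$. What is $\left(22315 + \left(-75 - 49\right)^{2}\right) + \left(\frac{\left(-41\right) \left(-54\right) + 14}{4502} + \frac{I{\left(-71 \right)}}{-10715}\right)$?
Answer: $\frac{909099011467}{24119465} \approx 37692.0$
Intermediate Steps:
$I{\left(Z \right)} = 2 Z$
$\left(22315 + \left(-75 - 49\right)^{2}\right) + \left(\frac{\left(-41\right) \left(-54\right) + 14}{4502} + \frac{I{\left(-71 \right)}}{-10715}\right) = \left(22315 + \left(-75 - 49\right)^{2}\right) + \left(\frac{\left(-41\right) \left(-54\right) + 14}{4502} + \frac{2 \left(-71\right)}{-10715}\right) = \left(22315 + \left(-124\right)^{2}\right) - \left(- \frac{142}{10715} - \left(2214 + 14\right) \frac{1}{4502}\right) = \left(22315 + 15376\right) + \left(2228 \cdot \frac{1}{4502} + \frac{142}{10715}\right) = 37691 + \left(\frac{1114}{2251} + \frac{142}{10715}\right) = 37691 + \frac{12256152}{24119465} = \frac{909099011467}{24119465}$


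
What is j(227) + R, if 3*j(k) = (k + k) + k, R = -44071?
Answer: -43844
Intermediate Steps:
j(k) = k (j(k) = ((k + k) + k)/3 = (2*k + k)/3 = (3*k)/3 = k)
j(227) + R = 227 - 44071 = -43844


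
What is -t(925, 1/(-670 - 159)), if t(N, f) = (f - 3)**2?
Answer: -6190144/687241 ≈ -9.0072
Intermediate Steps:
t(N, f) = (-3 + f)**2
-t(925, 1/(-670 - 159)) = -(-3 + 1/(-670 - 159))**2 = -(-3 + 1/(-829))**2 = -(-3 - 1/829)**2 = -(-2488/829)**2 = -1*6190144/687241 = -6190144/687241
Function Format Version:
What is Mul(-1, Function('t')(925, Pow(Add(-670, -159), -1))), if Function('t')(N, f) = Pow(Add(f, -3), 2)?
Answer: Rational(-6190144, 687241) ≈ -9.0072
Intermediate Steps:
Function('t')(N, f) = Pow(Add(-3, f), 2)
Mul(-1, Function('t')(925, Pow(Add(-670, -159), -1))) = Mul(-1, Pow(Add(-3, Pow(Add(-670, -159), -1)), 2)) = Mul(-1, Pow(Add(-3, Pow(-829, -1)), 2)) = Mul(-1, Pow(Add(-3, Rational(-1, 829)), 2)) = Mul(-1, Pow(Rational(-2488, 829), 2)) = Mul(-1, Rational(6190144, 687241)) = Rational(-6190144, 687241)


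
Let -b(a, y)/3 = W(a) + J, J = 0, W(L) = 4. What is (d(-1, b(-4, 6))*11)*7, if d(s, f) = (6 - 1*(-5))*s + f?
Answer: -1771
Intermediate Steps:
b(a, y) = -12 (b(a, y) = -3*(4 + 0) = -3*4 = -12)
d(s, f) = f + 11*s (d(s, f) = (6 + 5)*s + f = 11*s + f = f + 11*s)
(d(-1, b(-4, 6))*11)*7 = ((-12 + 11*(-1))*11)*7 = ((-12 - 11)*11)*7 = -23*11*7 = -253*7 = -1771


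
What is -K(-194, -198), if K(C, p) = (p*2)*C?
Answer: -76824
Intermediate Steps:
K(C, p) = 2*C*p (K(C, p) = (2*p)*C = 2*C*p)
-K(-194, -198) = -2*(-194)*(-198) = -1*76824 = -76824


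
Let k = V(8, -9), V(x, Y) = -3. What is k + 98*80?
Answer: 7837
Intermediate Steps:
k = -3
k + 98*80 = -3 + 98*80 = -3 + 7840 = 7837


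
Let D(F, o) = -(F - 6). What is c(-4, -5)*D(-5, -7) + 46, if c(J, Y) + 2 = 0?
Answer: 24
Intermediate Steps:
c(J, Y) = -2 (c(J, Y) = -2 + 0 = -2)
D(F, o) = 6 - F (D(F, o) = -(-6 + F) = 6 - F)
c(-4, -5)*D(-5, -7) + 46 = -2*(6 - 1*(-5)) + 46 = -2*(6 + 5) + 46 = -2*11 + 46 = -22 + 46 = 24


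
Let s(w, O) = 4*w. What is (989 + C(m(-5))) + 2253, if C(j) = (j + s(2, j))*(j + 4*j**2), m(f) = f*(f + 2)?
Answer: 24287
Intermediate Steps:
m(f) = f*(2 + f)
C(j) = (8 + j)*(j + 4*j**2) (C(j) = (j + 4*2)*(j + 4*j**2) = (j + 8)*(j + 4*j**2) = (8 + j)*(j + 4*j**2))
(989 + C(m(-5))) + 2253 = (989 + (-5*(2 - 5))*(8 + 4*(-5*(2 - 5))**2 + 33*(-5*(2 - 5)))) + 2253 = (989 + (-5*(-3))*(8 + 4*(-5*(-3))**2 + 33*(-5*(-3)))) + 2253 = (989 + 15*(8 + 4*15**2 + 33*15)) + 2253 = (989 + 15*(8 + 4*225 + 495)) + 2253 = (989 + 15*(8 + 900 + 495)) + 2253 = (989 + 15*1403) + 2253 = (989 + 21045) + 2253 = 22034 + 2253 = 24287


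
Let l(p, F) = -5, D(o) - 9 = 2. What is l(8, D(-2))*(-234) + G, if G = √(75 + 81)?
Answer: 1170 + 2*√39 ≈ 1182.5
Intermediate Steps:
D(o) = 11 (D(o) = 9 + 2 = 11)
G = 2*√39 (G = √156 = 2*√39 ≈ 12.490)
l(8, D(-2))*(-234) + G = -5*(-234) + 2*√39 = 1170 + 2*√39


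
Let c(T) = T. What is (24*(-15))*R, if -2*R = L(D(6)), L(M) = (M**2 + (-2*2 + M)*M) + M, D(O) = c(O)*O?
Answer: 447120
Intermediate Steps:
D(O) = O**2 (D(O) = O*O = O**2)
L(M) = M + M**2 + M*(-4 + M) (L(M) = (M**2 + (-4 + M)*M) + M = (M**2 + M*(-4 + M)) + M = M + M**2 + M*(-4 + M))
R = -1242 (R = -6**2*(-3 + 2*6**2)/2 = -18*(-3 + 2*36) = -18*(-3 + 72) = -18*69 = -1/2*2484 = -1242)
(24*(-15))*R = (24*(-15))*(-1242) = -360*(-1242) = 447120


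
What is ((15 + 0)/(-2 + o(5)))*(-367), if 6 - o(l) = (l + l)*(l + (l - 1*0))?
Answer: 1835/32 ≈ 57.344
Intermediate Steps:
o(l) = 6 - 4*l**2 (o(l) = 6 - (l + l)*(l + (l - 1*0)) = 6 - 2*l*(l + (l + 0)) = 6 - 2*l*(l + l) = 6 - 2*l*2*l = 6 - 4*l**2)
((15 + 0)/(-2 + o(5)))*(-367) = ((15 + 0)/(-2 + (6 - 4*5**2)))*(-367) = (15/(-2 + (6 - 4*25)))*(-367) = (15/(-2 + (6 - 100)))*(-367) = (15/(-2 - 94))*(-367) = (15/(-96))*(-367) = (15*(-1/96))*(-367) = -5/32*(-367) = 1835/32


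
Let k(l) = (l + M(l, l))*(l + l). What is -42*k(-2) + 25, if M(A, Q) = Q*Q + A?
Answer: 25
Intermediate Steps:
M(A, Q) = A + Q**2 (M(A, Q) = Q**2 + A = A + Q**2)
k(l) = 2*l*(l**2 + 2*l) (k(l) = (l + (l + l**2))*(l + l) = (l**2 + 2*l)*(2*l) = 2*l*(l**2 + 2*l))
-42*k(-2) + 25 = -84*(-2)**2*(2 - 2) + 25 = -84*4*0 + 25 = -42*0 + 25 = 0 + 25 = 25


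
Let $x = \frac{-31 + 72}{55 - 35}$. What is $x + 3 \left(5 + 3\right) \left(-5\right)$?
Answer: $- \frac{2359}{20} \approx -117.95$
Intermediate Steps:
$x = \frac{41}{20} \approx 2.05$
$x + 3 \left(5 + 3\right) \left(-5\right) = \frac{41}{20} + 3 \left(5 + 3\right) \left(-5\right) = \frac{41}{20} + 3 \cdot 8 \left(-5\right) = \frac{41}{20} + 24 \left(-5\right) = \frac{41}{20} - 120 = - \frac{2359}{20}$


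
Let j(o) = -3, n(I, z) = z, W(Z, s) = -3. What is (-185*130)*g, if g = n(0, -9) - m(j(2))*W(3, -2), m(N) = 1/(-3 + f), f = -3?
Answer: 228475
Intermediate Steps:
m(N) = -⅙ (m(N) = 1/(-3 - 3) = 1/(-6) = -⅙)
g = -19/2 (g = -9 - (-1)*(-3)/6 = -9 - 1*½ = -9 - ½ = -19/2 ≈ -9.5000)
(-185*130)*g = -185*130*(-19/2) = -24050*(-19/2) = 228475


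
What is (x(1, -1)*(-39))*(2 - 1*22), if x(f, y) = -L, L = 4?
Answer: -3120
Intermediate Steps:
x(f, y) = -4 (x(f, y) = -1*4 = -4)
(x(1, -1)*(-39))*(2 - 1*22) = (-4*(-39))*(2 - 1*22) = 156*(2 - 22) = 156*(-20) = -3120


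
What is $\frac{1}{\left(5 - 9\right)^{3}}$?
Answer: $- \frac{1}{64} \approx -0.015625$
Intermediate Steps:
$\frac{1}{\left(5 - 9\right)^{3}} = \frac{1}{\left(-4\right)^{3}} = \frac{1}{-64} = - \frac{1}{64}$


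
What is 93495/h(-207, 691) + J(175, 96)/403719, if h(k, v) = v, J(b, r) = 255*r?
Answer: 12587541195/92989943 ≈ 135.36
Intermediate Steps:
93495/h(-207, 691) + J(175, 96)/403719 = 93495/691 + (255*96)/403719 = 93495*(1/691) + 24480*(1/403719) = 93495/691 + 8160/134573 = 12587541195/92989943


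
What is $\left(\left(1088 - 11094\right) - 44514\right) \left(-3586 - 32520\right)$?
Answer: $1968499120$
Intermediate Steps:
$\left(\left(1088 - 11094\right) - 44514\right) \left(-3586 - 32520\right) = \left(\left(1088 - 11094\right) - 44514\right) \left(-36106\right) = \left(-10006 - 44514\right) \left(-36106\right) = \left(-54520\right) \left(-36106\right) = 1968499120$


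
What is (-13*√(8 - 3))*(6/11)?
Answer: -78*√5/11 ≈ -15.856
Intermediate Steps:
(-13*√(8 - 3))*(6/11) = (-13*√5)*(6*(1/11)) = -13*√5*(6/11) = -78*√5/11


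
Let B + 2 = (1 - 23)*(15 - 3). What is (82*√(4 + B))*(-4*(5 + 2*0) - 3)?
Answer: -1886*I*√262 ≈ -30528.0*I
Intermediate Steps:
B = -266 (B = -2 + (1 - 23)*(15 - 3) = -2 - 22*12 = -2 - 264 = -266)
(82*√(4 + B))*(-4*(5 + 2*0) - 3) = (82*√(4 - 266))*(-4*(5 + 2*0) - 3) = (82*√(-262))*(-4*(5 + 0) - 3) = (82*(I*√262))*(-4*5 - 3) = (82*I*√262)*(-20 - 3) = (82*I*√262)*(-23) = -1886*I*√262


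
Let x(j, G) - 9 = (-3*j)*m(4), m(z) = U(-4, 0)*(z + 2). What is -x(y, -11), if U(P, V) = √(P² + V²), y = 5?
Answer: 351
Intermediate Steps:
m(z) = 8 + 4*z (m(z) = √((-4)² + 0²)*(z + 2) = √(16 + 0)*(2 + z) = √16*(2 + z) = 4*(2 + z) = 8 + 4*z)
x(j, G) = 9 - 72*j (x(j, G) = 9 + (-3*j)*(8 + 4*4) = 9 + (-3*j)*(8 + 16) = 9 - 3*j*24 = 9 - 72*j)
-x(y, -11) = -(9 - 72*5) = -(9 - 360) = -1*(-351) = 351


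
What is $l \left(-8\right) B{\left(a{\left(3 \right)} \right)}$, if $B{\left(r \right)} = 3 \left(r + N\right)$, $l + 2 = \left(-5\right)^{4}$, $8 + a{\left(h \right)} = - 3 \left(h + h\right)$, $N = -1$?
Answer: $403704$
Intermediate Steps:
$a{\left(h \right)} = -8 - 6 h$ ($a{\left(h \right)} = -8 - 3 \left(h + h\right) = -8 - 3 \cdot 2 h = -8 - 6 h$)
$l = 623$ ($l = -2 + \left(-5\right)^{4} = -2 + 625 = 623$)
$B{\left(r \right)} = -3 + 3 r$ ($B{\left(r \right)} = 3 \left(r - 1\right) = 3 \left(-1 + r\right) = -3 + 3 r$)
$l \left(-8\right) B{\left(a{\left(3 \right)} \right)} = 623 \left(-8\right) \left(-3 + 3 \left(-8 - 18\right)\right) = - 4984 \left(-3 + 3 \left(-8 - 18\right)\right) = - 4984 \left(-3 + 3 \left(-26\right)\right) = - 4984 \left(-3 - 78\right) = \left(-4984\right) \left(-81\right) = 403704$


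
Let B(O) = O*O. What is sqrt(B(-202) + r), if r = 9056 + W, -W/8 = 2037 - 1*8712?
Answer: 2*sqrt(25815) ≈ 321.34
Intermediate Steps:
B(O) = O**2
W = 53400 (W = -8*(2037 - 1*8712) = -8*(2037 - 8712) = -8*(-6675) = 53400)
r = 62456 (r = 9056 + 53400 = 62456)
sqrt(B(-202) + r) = sqrt((-202)**2 + 62456) = sqrt(40804 + 62456) = sqrt(103260) = 2*sqrt(25815)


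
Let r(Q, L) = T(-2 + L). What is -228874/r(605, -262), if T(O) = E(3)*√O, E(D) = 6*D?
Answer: 114437*I*√66/1188 ≈ 782.57*I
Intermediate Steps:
T(O) = 18*√O (T(O) = (6*3)*√O = 18*√O)
r(Q, L) = 18*√(-2 + L)
-228874/r(605, -262) = -228874*1/(18*√(-2 - 262)) = -228874*(-I*√66/2376) = -(-114437)*I*√66/1188 = 114437*I*√66/1188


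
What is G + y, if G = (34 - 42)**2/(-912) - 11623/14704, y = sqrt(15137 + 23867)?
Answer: -721327/838128 + 14*sqrt(199) ≈ 196.63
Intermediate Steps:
y = 14*sqrt(199) (y = sqrt(39004) = 14*sqrt(199) ≈ 197.49)
G = -721327/838128 (G = (-8)**2*(-1/912) - 11623*1/14704 = 64*(-1/912) - 11623/14704 = -4/57 - 11623/14704 = -721327/838128 ≈ -0.86064)
G + y = -721327/838128 + 14*sqrt(199)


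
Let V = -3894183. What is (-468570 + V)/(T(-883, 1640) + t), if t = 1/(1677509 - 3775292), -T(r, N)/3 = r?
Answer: -9152109076599/5557027166 ≈ -1646.9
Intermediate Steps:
T(r, N) = -3*r
t = -1/2097783 (t = 1/(-2097783) = -1/2097783 ≈ -4.7669e-7)
(-468570 + V)/(T(-883, 1640) + t) = (-468570 - 3894183)/(-3*(-883) - 1/2097783) = -4362753/(2649 - 1/2097783) = -4362753/5557027166/2097783 = -4362753*2097783/5557027166 = -9152109076599/5557027166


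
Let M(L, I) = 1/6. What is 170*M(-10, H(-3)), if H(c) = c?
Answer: 85/3 ≈ 28.333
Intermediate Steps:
M(L, I) = ⅙
170*M(-10, H(-3)) = 170*(⅙) = 85/3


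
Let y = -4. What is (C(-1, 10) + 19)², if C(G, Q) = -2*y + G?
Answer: 676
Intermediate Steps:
C(G, Q) = 8 + G (C(G, Q) = -2*(-4) + G = 8 + G)
(C(-1, 10) + 19)² = ((8 - 1) + 19)² = (7 + 19)² = 26² = 676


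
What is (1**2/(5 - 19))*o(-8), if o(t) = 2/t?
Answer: 1/56 ≈ 0.017857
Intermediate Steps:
(1**2/(5 - 19))*o(-8) = (1**2/(5 - 19))*(2/(-8)) = (1/(-14))*(2*(-1/8)) = (1*(-1/14))*(-1/4) = -1/14*(-1/4) = 1/56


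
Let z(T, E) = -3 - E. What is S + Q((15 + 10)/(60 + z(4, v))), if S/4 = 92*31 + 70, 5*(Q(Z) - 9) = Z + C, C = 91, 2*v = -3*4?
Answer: 3690313/315 ≈ 11715.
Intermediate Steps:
v = -6 (v = (-3*4)/2 = (1/2)*(-12) = -6)
Q(Z) = 136/5 + Z/5 (Q(Z) = 9 + (Z + 91)/5 = 9 + (91 + Z)/5 = 9 + (91/5 + Z/5) = 136/5 + Z/5)
S = 11688 (S = 4*(92*31 + 70) = 4*(2852 + 70) = 4*2922 = 11688)
S + Q((15 + 10)/(60 + z(4, v))) = 11688 + (136/5 + ((15 + 10)/(60 + (-3 - 1*(-6))))/5) = 11688 + (136/5 + (25/(60 + (-3 + 6)))/5) = 11688 + (136/5 + (25/(60 + 3))/5) = 11688 + (136/5 + (25/63)/5) = 11688 + (136/5 + (25*(1/63))/5) = 11688 + (136/5 + (1/5)*(25/63)) = 11688 + (136/5 + 5/63) = 11688 + 8593/315 = 3690313/315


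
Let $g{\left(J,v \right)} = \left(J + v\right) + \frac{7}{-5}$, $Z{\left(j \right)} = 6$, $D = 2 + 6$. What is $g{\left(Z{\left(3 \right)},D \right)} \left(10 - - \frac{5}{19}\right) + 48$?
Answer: $\frac{3369}{19} \approx 177.32$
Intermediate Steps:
$D = 8$
$g{\left(J,v \right)} = - \frac{7}{5} + J + v$ ($g{\left(J,v \right)} = \left(J + v\right) + 7 \left(- \frac{1}{5}\right) = \left(J + v\right) - \frac{7}{5} = - \frac{7}{5} + J + v$)
$g{\left(Z{\left(3 \right)},D \right)} \left(10 - - \frac{5}{19}\right) + 48 = \left(- \frac{7}{5} + 6 + 8\right) \left(10 - - \frac{5}{19}\right) + 48 = \frac{63 \left(10 - \left(-5\right) \frac{1}{19}\right)}{5} + 48 = \frac{63 \left(10 - - \frac{5}{19}\right)}{5} + 48 = \frac{63 \left(10 + \frac{5}{19}\right)}{5} + 48 = \frac{63}{5} \cdot \frac{195}{19} + 48 = \frac{2457}{19} + 48 = \frac{3369}{19}$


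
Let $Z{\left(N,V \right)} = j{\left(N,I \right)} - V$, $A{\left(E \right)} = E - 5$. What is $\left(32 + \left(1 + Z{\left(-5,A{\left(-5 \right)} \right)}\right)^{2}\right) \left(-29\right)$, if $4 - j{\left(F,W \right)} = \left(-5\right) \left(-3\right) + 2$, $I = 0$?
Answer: $-1044$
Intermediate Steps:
$j{\left(F,W \right)} = -13$ ($j{\left(F,W \right)} = 4 - \left(\left(-5\right) \left(-3\right) + 2\right) = 4 - \left(15 + 2\right) = 4 - 17 = -13$)
$A{\left(E \right)} = -5 + E$
$Z{\left(N,V \right)} = -13 - V$
$\left(32 + \left(1 + Z{\left(-5,A{\left(-5 \right)} \right)}\right)^{2}\right) \left(-29\right) = \left(32 + \left(1 - 3\right)^{2}\right) \left(-29\right) = \left(32 + \left(-2\right)^{2}\right) \left(-29\right) = \left(32 + 4\right) \left(-29\right) = 36 \left(-29\right) = -1044$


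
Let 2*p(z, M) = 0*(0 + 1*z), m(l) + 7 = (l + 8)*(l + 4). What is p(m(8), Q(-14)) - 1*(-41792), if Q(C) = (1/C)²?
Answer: 41792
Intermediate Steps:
m(l) = -7 + (4 + l)*(8 + l) (m(l) = -7 + (l + 8)*(l + 4) = -7 + (8 + l)*(4 + l) = -7 + (4 + l)*(8 + l))
Q(C) = C⁻²
p(z, M) = 0 (p(z, M) = (0*(0 + 1*z))/2 = (0*(0 + z))/2 = (0*z)/2 = (½)*0 = 0)
p(m(8), Q(-14)) - 1*(-41792) = 0 - 1*(-41792) = 0 + 41792 = 41792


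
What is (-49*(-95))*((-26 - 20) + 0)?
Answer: -214130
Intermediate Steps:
(-49*(-95))*((-26 - 20) + 0) = 4655*(-46 + 0) = 4655*(-46) = -214130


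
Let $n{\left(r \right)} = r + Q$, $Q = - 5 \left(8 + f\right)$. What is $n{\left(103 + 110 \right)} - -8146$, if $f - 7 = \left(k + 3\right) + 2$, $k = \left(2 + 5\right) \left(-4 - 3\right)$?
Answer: $8504$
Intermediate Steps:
$k = -49$ ($k = 7 \left(-7\right) = -49$)
$f = -37$ ($f = 7 + \left(\left(-49 + 3\right) + 2\right) = 7 + \left(-46 + 2\right) = 7 - 44 = -37$)
$Q = 145$ ($Q = - 5 \left(8 - 37\right) = \left(-5\right) \left(-29\right) = 145$)
$n{\left(r \right)} = 145 + r$ ($n{\left(r \right)} = r + 145 = 145 + r$)
$n{\left(103 + 110 \right)} - -8146 = \left(145 + \left(103 + 110\right)\right) - -8146 = \left(145 + 213\right) + 8146 = 358 + 8146 = 8504$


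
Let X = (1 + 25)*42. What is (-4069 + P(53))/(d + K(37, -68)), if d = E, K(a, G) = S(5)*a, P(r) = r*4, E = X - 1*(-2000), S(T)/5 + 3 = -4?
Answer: -3857/1797 ≈ -2.1464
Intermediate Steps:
S(T) = -35 (S(T) = -15 + 5*(-4) = -15 - 20 = -35)
X = 1092 (X = 26*42 = 1092)
E = 3092 (E = 1092 - 1*(-2000) = 1092 + 2000 = 3092)
P(r) = 4*r
K(a, G) = -35*a
d = 3092
(-4069 + P(53))/(d + K(37, -68)) = (-4069 + 4*53)/(3092 - 35*37) = (-4069 + 212)/(3092 - 1295) = -3857/1797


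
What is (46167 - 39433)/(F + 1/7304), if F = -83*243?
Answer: -3783472/11331875 ≈ -0.33388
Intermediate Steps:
F = -20169
(46167 - 39433)/(F + 1/7304) = (46167 - 39433)/(-20169 + 1/7304) = 6734/(-20169 + 1/7304) = 6734/(-147314375/7304) = 6734*(-7304/147314375) = -3783472/11331875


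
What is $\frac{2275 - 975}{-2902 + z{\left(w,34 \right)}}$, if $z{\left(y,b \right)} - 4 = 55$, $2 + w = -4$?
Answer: $- \frac{1300}{2843} \approx -0.45726$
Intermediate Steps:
$w = -6$ ($w = -2 - 4 = -6$)
$z{\left(y,b \right)} = 59$ ($z{\left(y,b \right)} = 4 + 55 = 59$)
$\frac{2275 - 975}{-2902 + z{\left(w,34 \right)}} = \frac{2275 - 975}{-2902 + 59} = \frac{1300}{-2843} = 1300 \left(- \frac{1}{2843}\right) = - \frac{1300}{2843}$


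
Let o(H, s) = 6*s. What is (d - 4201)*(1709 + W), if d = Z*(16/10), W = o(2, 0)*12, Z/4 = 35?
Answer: -6796693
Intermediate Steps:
Z = 140 (Z = 4*35 = 140)
W = 0 (W = (6*0)*12 = 0*12 = 0)
d = 224 (d = 140*(16/10) = 140*(16*(⅒)) = 140*(8/5) = 224)
(d - 4201)*(1709 + W) = (224 - 4201)*(1709 + 0) = -3977*1709 = -6796693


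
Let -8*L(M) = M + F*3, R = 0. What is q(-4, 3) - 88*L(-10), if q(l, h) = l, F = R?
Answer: -114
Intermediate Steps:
F = 0
L(M) = -M/8 (L(M) = -(M + 0*3)/8 = -(M + 0)/8 = -M/8)
q(-4, 3) - 88*L(-10) = -4 - (-11)*(-10) = -4 - 88*5/4 = -4 - 110 = -114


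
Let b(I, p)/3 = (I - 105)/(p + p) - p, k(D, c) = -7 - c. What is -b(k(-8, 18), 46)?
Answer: 6543/46 ≈ 142.24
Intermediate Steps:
b(I, p) = -3*p + 3*(-105 + I)/(2*p) (b(I, p) = 3*((I - 105)/(p + p) - p) = 3*((-105 + I)/((2*p)) - p) = 3*((-105 + I)*(1/(2*p)) - p) = 3*((-105 + I)/(2*p) - p) = 3*(-p + (-105 + I)/(2*p)) = -3*p + 3*(-105 + I)/(2*p))
-b(k(-8, 18), 46) = -3*(-105 + (-7 - 1*18) - 2*46²)/(2*46) = -3*(-105 + (-7 - 18) - 2*2116)/(2*46) = -3*(-105 - 25 - 4232)/(2*46) = -3*(-4362)/(2*46) = -1*(-6543/46) = 6543/46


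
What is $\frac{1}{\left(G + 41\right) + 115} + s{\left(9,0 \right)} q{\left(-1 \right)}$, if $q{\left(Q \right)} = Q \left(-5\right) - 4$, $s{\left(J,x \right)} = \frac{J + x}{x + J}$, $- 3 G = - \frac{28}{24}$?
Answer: $\frac{2833}{2815} \approx 1.0064$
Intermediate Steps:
$G = \frac{7}{18}$ ($G = - \frac{\left(-28\right) \frac{1}{24}}{3} = \left(- \frac{1}{3}\right) \left(- \frac{7}{6}\right) = \frac{7}{18} \approx 0.38889$)
$s{\left(J,x \right)} = 1$ ($s{\left(J,x \right)} = \frac{J + x}{J + x} = 1$)
$q{\left(Q \right)} = -4 - 5 Q$ ($q{\left(Q \right)} = - 5 Q - 4 = -4 - 5 Q$)
$\frac{1}{\left(G + 41\right) + 115} + s{\left(9,0 \right)} q{\left(-1 \right)} = \frac{1}{\left(\frac{7}{18} + 41\right) + 115} + 1 \left(-4 - -5\right) = \frac{1}{\frac{745}{18} + 115} + 1 \left(-4 + 5\right) = \frac{1}{\frac{2815}{18}} + 1 \cdot 1 = \frac{18}{2815} + 1 = \frac{2833}{2815}$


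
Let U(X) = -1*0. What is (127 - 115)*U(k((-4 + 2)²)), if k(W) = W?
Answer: 0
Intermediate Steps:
U(X) = 0
(127 - 115)*U(k((-4 + 2)²)) = (127 - 115)*0 = 12*0 = 0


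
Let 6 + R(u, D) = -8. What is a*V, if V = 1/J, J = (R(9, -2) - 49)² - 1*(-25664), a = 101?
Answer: 101/29633 ≈ 0.0034084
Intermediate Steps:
R(u, D) = -14 (R(u, D) = -6 - 8 = -14)
J = 29633 (J = (-14 - 49)² - 1*(-25664) = (-63)² + 25664 = 3969 + 25664 = 29633)
V = 1/29633 ≈ 3.3746e-5
a*V = 101*(1/29633) = 101/29633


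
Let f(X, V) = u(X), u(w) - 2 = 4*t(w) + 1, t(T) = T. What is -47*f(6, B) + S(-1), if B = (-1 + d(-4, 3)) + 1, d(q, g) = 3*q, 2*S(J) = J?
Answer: -2539/2 ≈ -1269.5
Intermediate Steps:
S(J) = J/2
B = -12 (B = (-1 + 3*(-4)) + 1 = (-1 - 12) + 1 = -13 + 1 = -12)
u(w) = 3 + 4*w (u(w) = 2 + (4*w + 1) = 2 + (1 + 4*w) = 3 + 4*w)
f(X, V) = 3 + 4*X
-47*f(6, B) + S(-1) = -47*(3 + 4*6) + (1/2)*(-1) = -47*(3 + 24) - 1/2 = -47*27 - 1/2 = -1269 - 1/2 = -2539/2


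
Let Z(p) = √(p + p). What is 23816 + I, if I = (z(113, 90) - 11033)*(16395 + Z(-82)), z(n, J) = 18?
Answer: -180567109 - 22030*I*√41 ≈ -1.8057e+8 - 1.4106e+5*I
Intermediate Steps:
Z(p) = √2*√p (Z(p) = √(2*p) = √2*√p)
I = -180590925 - 22030*I*√41 (I = (18 - 11033)*(16395 + √2*√(-82)) = -11015*(16395 + √2*(I*√82)) = -11015*(16395 + 2*I*√41) = -180590925 - 22030*I*√41 ≈ -1.8059e+8 - 1.4106e+5*I)
23816 + I = 23816 + (-180590925 - 22030*I*√41) = -180567109 - 22030*I*√41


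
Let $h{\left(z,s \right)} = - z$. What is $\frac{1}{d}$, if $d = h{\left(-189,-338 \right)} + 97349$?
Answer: $\frac{1}{97538} \approx 1.0252 \cdot 10^{-5}$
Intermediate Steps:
$d = 97538$ ($d = \left(-1\right) \left(-189\right) + 97349 = 189 + 97349 = 97538$)
$\frac{1}{d} = \frac{1}{97538}$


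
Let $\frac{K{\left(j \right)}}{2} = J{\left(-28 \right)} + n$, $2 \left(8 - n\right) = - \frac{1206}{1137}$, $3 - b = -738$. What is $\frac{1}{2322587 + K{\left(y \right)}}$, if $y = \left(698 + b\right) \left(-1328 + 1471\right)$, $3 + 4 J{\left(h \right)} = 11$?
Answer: $\frac{379}{880268455} \approx 4.3055 \cdot 10^{-7}$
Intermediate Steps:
$J{\left(h \right)} = 2$ ($J{\left(h \right)} = - \frac{3}{4} + \frac{1}{4} \cdot 11 = - \frac{3}{4} + \frac{11}{4} = 2$)
$b = 741$ ($b = 3 - -738 = 3 + 738 = 741$)
$n = \frac{3233}{379}$ ($n = 8 - \frac{\left(-1206\right) \frac{1}{1137}}{2} = 8 - - \frac{201}{379} = 8 + \frac{201}{379} = \frac{3233}{379} \approx 8.5303$)
$y = 205777$ ($y = \left(698 + 741\right) \left(-1328 + 1471\right) = 1439 \cdot 143 = 205777$)
$K{\left(j \right)} = \frac{7982}{379}$ ($K{\left(j \right)} = 2 \left(2 + \frac{3233}{379}\right) = 2 \cdot \frac{3991}{379} = \frac{7982}{379}$)
$\frac{1}{2322587 + K{\left(y \right)}} = \frac{1}{2322587 + \frac{7982}{379}} = \frac{1}{\frac{880268455}{379}} = \frac{379}{880268455}$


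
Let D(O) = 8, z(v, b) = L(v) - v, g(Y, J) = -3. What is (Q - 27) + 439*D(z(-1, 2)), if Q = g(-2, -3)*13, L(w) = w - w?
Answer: 3446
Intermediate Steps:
L(w) = 0
z(v, b) = -v (z(v, b) = 0 - v = -v)
Q = -39 (Q = -3*13 = -39)
(Q - 27) + 439*D(z(-1, 2)) = (-39 - 27) + 439*8 = -66 + 3512 = 3446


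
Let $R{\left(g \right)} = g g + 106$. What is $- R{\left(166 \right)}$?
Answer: $-27662$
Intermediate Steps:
$R{\left(g \right)} = 106 + g^{2}$ ($R{\left(g \right)} = g^{2} + 106 = 106 + g^{2}$)
$- R{\left(166 \right)} = - (106 + 166^{2}) = - (106 + 27556) = \left(-1\right) 27662 = -27662$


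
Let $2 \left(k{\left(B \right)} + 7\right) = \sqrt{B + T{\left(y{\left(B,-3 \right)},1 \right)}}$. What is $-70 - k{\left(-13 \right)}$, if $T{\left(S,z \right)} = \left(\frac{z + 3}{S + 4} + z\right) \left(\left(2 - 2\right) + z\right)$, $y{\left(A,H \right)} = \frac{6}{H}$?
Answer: $-63 - \frac{i \sqrt{10}}{2} \approx -63.0 - 1.5811 i$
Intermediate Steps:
$T{\left(S,z \right)} = z \left(z + \frac{3 + z}{4 + S}\right)$ ($T{\left(S,z \right)} = \left(\frac{3 + z}{4 + S} + z\right) \left(\left(2 - 2\right) + z\right) = \left(\frac{3 + z}{4 + S} + z\right) \left(0 + z\right) = \left(z + \frac{3 + z}{4 + S}\right) z = z \left(z + \frac{3 + z}{4 + S}\right)$)
$k{\left(B \right)} = -7 + \frac{\sqrt{3 + B}}{2}$ ($k{\left(B \right)} = -7 + \frac{\sqrt{B + 1 \frac{1}{4 + \frac{6}{-3}} \left(3 + 5 \cdot 1 + \frac{6}{-3} \cdot 1\right)}}{2} = -7 + \frac{\sqrt{B + 1 \frac{1}{4 + 6 \left(- \frac{1}{3}\right)} \left(3 + 5 + 6 \left(- \frac{1}{3}\right) 1\right)}}{2} = -7 + \frac{\sqrt{B + 1 \frac{1}{4 - 2} \left(3 + 5 - 2\right)}}{2} = -7 + \frac{\sqrt{B + 1 \cdot \frac{1}{2} \left(3 + 5 - 2\right)}}{2} = -7 + \frac{\sqrt{B + 1 \cdot \frac{1}{2} \cdot 6}}{2} = -7 + \frac{\sqrt{B + 3}}{2} = -7 + \frac{\sqrt{3 + B}}{2}$)
$-70 - k{\left(-13 \right)} = -70 - \left(-7 + \frac{\sqrt{3 - 13}}{2}\right) = -70 - \left(-7 + \frac{\sqrt{-10}}{2}\right) = -70 - \left(-7 + \frac{i \sqrt{10}}{2}\right) = -70 + \left(7 - \frac{i \sqrt{10}}{2}\right) = -63 - \frac{i \sqrt{10}}{2}$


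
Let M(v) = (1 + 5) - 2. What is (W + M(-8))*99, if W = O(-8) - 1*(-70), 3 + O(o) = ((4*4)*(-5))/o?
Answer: 8019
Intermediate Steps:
O(o) = -3 - 80/o (O(o) = -3 + ((4*4)*(-5))/o = -3 + (16*(-5))/o = -3 - 80/o)
M(v) = 4 (M(v) = 6 - 2 = 4)
W = 77 (W = (-3 - 80/(-8)) - 1*(-70) = (-3 - 80*(-1/8)) + 70 = (-3 + 10) + 70 = 7 + 70 = 77)
(W + M(-8))*99 = (77 + 4)*99 = 81*99 = 8019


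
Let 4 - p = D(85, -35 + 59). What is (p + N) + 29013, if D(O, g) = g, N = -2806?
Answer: 26187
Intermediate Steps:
p = -20 (p = 4 - (-35 + 59) = 4 - 1*24 = 4 - 24 = -20)
(p + N) + 29013 = (-20 - 2806) + 29013 = -2826 + 29013 = 26187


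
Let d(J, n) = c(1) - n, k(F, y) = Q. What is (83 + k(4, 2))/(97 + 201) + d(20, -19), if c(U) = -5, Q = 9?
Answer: 2132/149 ≈ 14.309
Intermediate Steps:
k(F, y) = 9
d(J, n) = -5 - n
(83 + k(4, 2))/(97 + 201) + d(20, -19) = (83 + 9)/(97 + 201) + (-5 - 1*(-19)) = 92/298 + (-5 + 19) = 92*(1/298) + 14 = 46/149 + 14 = 2132/149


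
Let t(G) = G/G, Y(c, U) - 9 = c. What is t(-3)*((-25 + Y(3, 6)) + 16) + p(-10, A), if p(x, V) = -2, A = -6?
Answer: 1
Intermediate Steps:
Y(c, U) = 9 + c
t(G) = 1
t(-3)*((-25 + Y(3, 6)) + 16) + p(-10, A) = 1*((-25 + (9 + 3)) + 16) - 2 = 1*((-25 + 12) + 16) - 2 = 1*(-13 + 16) - 2 = 1*3 - 2 = 3 - 2 = 1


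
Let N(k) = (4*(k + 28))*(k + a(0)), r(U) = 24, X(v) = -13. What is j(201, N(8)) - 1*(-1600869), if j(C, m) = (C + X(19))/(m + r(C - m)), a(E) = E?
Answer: 470655533/294 ≈ 1.6009e+6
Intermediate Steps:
N(k) = k*(112 + 4*k) (N(k) = (4*(k + 28))*(k + 0) = (4*(28 + k))*k = (112 + 4*k)*k = k*(112 + 4*k))
j(C, m) = (-13 + C)/(24 + m) (j(C, m) = (C - 13)/(m + 24) = (-13 + C)/(24 + m))
j(201, N(8)) - 1*(-1600869) = (-13 + 201)/(24 + 4*8*(28 + 8)) - 1*(-1600869) = 188/(24 + 4*8*36) + 1600869 = 188/(24 + 1152) + 1600869 = 188/1176 + 1600869 = (1/1176)*188 + 1600869 = 47/294 + 1600869 = 470655533/294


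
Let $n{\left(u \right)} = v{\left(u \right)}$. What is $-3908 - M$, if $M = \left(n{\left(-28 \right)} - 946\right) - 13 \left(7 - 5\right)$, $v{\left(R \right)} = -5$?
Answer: $-2931$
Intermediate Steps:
$n{\left(u \right)} = -5$
$M = -977$ ($M = \left(-5 - 946\right) - 13 \left(7 - 5\right) = -951 - 26 = -977$)
$-3908 - M = -3908 - -977 = -3908 + 977 = -2931$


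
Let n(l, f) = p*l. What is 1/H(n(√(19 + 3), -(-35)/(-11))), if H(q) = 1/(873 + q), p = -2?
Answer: 873 - 2*√22 ≈ 863.62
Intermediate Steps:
n(l, f) = -2*l
1/H(n(√(19 + 3), -(-35)/(-11))) = 1/(1/(873 - 2*√(19 + 3))) = 1/(1/(873 - 2*√22)) = 873 - 2*√22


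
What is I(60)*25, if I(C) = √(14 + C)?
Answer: 25*√74 ≈ 215.06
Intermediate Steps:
I(60)*25 = √(14 + 60)*25 = √74*25 = 25*√74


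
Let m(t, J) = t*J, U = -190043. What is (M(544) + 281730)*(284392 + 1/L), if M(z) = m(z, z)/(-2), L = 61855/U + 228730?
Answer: 1653577364353342370406/43468473535 ≈ 3.8041e+10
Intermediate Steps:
L = 43468473535/190043 (L = 61855/(-190043) + 228730 = 61855*(-1/190043) + 228730 = -61855/190043 + 228730 = 43468473535/190043 ≈ 2.2873e+5)
m(t, J) = J*t
M(z) = -z²/2 (M(z) = (z*z)/(-2) = z²*(-½) = -z²/2)
(M(544) + 281730)*(284392 + 1/L) = (-½*544² + 281730)*(284392 + 1/(43468473535/190043)) = (-½*295936 + 281730)*(284392 + 190043/43468473535) = (-147968 + 281730)*(12362086125755763/43468473535) = 133762*(12362086125755763/43468473535) = 1653577364353342370406/43468473535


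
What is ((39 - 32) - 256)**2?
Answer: 62001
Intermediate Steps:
((39 - 32) - 256)**2 = (7 - 256)**2 = (-249)**2 = 62001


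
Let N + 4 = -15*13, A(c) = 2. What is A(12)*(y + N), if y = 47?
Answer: -304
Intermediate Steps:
N = -199 (N = -4 - 15*13 = -4 - 195 = -199)
A(12)*(y + N) = 2*(47 - 199) = 2*(-152) = -304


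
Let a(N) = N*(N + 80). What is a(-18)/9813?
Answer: -372/3271 ≈ -0.11373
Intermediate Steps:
a(N) = N*(80 + N)
a(-18)/9813 = -18*(80 - 18)/9813 = -18*62*(1/9813) = -1116*1/9813 = -372/3271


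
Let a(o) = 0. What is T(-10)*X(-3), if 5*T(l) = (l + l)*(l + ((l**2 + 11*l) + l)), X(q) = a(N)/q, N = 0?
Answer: 0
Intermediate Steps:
X(q) = 0 (X(q) = 0/q = 0)
T(l) = 2*l*(l**2 + 13*l)/5 (T(l) = ((l + l)*(l + ((l**2 + 11*l) + l)))/5 = ((2*l)*(l + (l**2 + 12*l)))/5 = ((2*l)*(l**2 + 13*l))/5 = (2*l*(l**2 + 13*l))/5 = 2*l*(l**2 + 13*l)/5)
T(-10)*X(-3) = ((2/5)*(-10)**2*(13 - 10))*0 = ((2/5)*100*3)*0 = 120*0 = 0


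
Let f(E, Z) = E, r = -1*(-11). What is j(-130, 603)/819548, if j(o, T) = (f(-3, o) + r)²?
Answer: 16/204887 ≈ 7.8092e-5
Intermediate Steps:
r = 11
j(o, T) = 64 (j(o, T) = (-3 + 11)² = 8² = 64)
j(-130, 603)/819548 = 64/819548 = 64*(1/819548) = 16/204887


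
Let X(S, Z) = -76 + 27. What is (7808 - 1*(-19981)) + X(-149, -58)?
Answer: 27740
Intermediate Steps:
X(S, Z) = -49
(7808 - 1*(-19981)) + X(-149, -58) = (7808 - 1*(-19981)) - 49 = (7808 + 19981) - 49 = 27789 - 49 = 27740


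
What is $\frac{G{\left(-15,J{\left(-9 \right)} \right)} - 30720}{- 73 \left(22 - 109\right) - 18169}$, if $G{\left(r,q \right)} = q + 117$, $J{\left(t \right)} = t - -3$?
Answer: $\frac{1611}{622} \approx 2.59$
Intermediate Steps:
$J{\left(t \right)} = 3 + t$ ($J{\left(t \right)} = t + 3 = 3 + t$)
$G{\left(r,q \right)} = 117 + q$
$\frac{G{\left(-15,J{\left(-9 \right)} \right)} - 30720}{- 73 \left(22 - 109\right) - 18169} = \frac{\left(117 + \left(3 - 9\right)\right) - 30720}{- 73 \left(22 - 109\right) - 18169} = \frac{\left(117 - 6\right) - 30720}{\left(-73\right) \left(-87\right) - 18169} = \frac{111 - 30720}{6351 - 18169} = - \frac{30609}{-11818} = \left(-30609\right) \left(- \frac{1}{11818}\right) = \frac{1611}{622}$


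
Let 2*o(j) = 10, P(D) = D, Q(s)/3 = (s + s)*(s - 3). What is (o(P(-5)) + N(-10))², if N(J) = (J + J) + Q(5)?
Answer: 2025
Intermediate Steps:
Q(s) = 6*s*(-3 + s) (Q(s) = 3*((s + s)*(s - 3)) = 3*((2*s)*(-3 + s)) = 3*(2*s*(-3 + s)) = 6*s*(-3 + s))
N(J) = 60 + 2*J (N(J) = (J + J) + 6*5*(-3 + 5) = 2*J + 6*5*2 = 2*J + 60 = 60 + 2*J)
o(j) = 5 (o(j) = (½)*10 = 5)
(o(P(-5)) + N(-10))² = (5 + (60 + 2*(-10)))² = (5 + (60 - 20))² = (5 + 40)² = 45² = 2025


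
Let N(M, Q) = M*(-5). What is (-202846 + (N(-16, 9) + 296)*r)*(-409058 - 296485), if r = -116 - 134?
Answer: 209437617378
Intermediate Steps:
N(M, Q) = -5*M
r = -250
(-202846 + (N(-16, 9) + 296)*r)*(-409058 - 296485) = (-202846 + (-5*(-16) + 296)*(-250))*(-409058 - 296485) = (-202846 + (80 + 296)*(-250))*(-705543) = (-202846 + 376*(-250))*(-705543) = (-202846 - 94000)*(-705543) = -296846*(-705543) = 209437617378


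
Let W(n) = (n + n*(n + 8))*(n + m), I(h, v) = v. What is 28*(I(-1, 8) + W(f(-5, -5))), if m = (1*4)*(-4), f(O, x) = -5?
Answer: 11984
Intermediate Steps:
m = -16 (m = 4*(-4) = -16)
W(n) = (-16 + n)*(n + n*(8 + n)) (W(n) = (n + n*(n + 8))*(n - 16) = (n + n*(8 + n))*(-16 + n) = (-16 + n)*(n + n*(8 + n)))
28*(I(-1, 8) + W(f(-5, -5))) = 28*(8 - 5*(-144 + (-5)² - 7*(-5))) = 28*(8 - 5*(-144 + 25 + 35)) = 28*(8 - 5*(-84)) = 28*(8 + 420) = 28*428 = 11984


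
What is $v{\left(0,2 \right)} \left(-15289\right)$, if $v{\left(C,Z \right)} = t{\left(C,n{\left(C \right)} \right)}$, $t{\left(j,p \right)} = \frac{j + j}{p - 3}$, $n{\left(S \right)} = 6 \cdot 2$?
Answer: $0$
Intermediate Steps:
$n{\left(S \right)} = 12$
$t{\left(j,p \right)} = \frac{2 j}{-3 + p}$
$v{\left(C,Z \right)} = \frac{2 C}{9}$ ($v{\left(C,Z \right)} = \frac{2 C}{-3 + 12} = \frac{2 C}{9}$)
$v{\left(0,2 \right)} \left(-15289\right) = \frac{2}{9} \cdot 0 \left(-15289\right) = 0 \left(-15289\right) = 0$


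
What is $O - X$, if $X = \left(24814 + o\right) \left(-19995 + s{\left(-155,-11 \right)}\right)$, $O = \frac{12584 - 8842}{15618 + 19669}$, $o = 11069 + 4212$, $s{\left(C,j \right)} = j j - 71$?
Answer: $\frac{28218829529167}{35287} \approx 7.9969 \cdot 10^{8}$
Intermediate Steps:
$s{\left(C,j \right)} = -71 + j^{2}$ ($s{\left(C,j \right)} = j^{2} - 71 = -71 + j^{2}$)
$o = 15281$
$O = \frac{3742}{35287} \approx 0.10604$
$X = -799694775$ ($X = \left(24814 + 15281\right) \left(-19995 - \left(71 - \left(-11\right)^{2}\right)\right) = 40095 \left(-19995 + \left(-71 + 121\right)\right) = 40095 \left(-19995 + 50\right) = 40095 \left(-19945\right) = -799694775$)
$O - X = \frac{3742}{35287} - -799694775 = \frac{3742}{35287} + 799694775 = \frac{28218829529167}{35287}$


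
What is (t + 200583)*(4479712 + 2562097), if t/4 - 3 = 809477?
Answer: 24213281371927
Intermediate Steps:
t = 3237920 (t = 12 + 4*809477 = 12 + 3237908 = 3237920)
(t + 200583)*(4479712 + 2562097) = (3237920 + 200583)*(4479712 + 2562097) = 3438503*7041809 = 24213281371927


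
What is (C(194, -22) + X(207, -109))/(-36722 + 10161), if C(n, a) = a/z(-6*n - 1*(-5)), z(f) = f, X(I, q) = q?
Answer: 126309/30784199 ≈ 0.0041030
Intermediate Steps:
C(n, a) = a/(5 - 6*n) (C(n, a) = a/(-6*n - 1*(-5)) = a/(-6*n + 5) = a/(5 - 6*n))
(C(194, -22) + X(207, -109))/(-36722 + 10161) = (-1*(-22)/(-5 + 6*194) - 109)/(-36722 + 10161) = (-1*(-22)/(-5 + 1164) - 109)/(-26561) = (-1*(-22)/1159 - 109)*(-1/26561) = (-1*(-22)*1/1159 - 109)*(-1/26561) = (22/1159 - 109)*(-1/26561) = -126309/1159*(-1/26561) = 126309/30784199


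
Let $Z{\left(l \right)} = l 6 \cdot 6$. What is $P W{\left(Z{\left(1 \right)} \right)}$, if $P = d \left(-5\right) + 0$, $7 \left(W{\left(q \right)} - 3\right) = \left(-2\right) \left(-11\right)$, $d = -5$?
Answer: $\frac{1075}{7} \approx 153.57$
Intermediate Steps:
$Z{\left(l \right)} = 36 l$ ($Z{\left(l \right)} = 6 l 6 = 36 l$)
$W{\left(q \right)} = \frac{43}{7}$ ($W{\left(q \right)} = 3 + \frac{\left(-2\right) \left(-11\right)}{7} = 3 + \frac{1}{7} \cdot 22 = 3 + \frac{22}{7} = \frac{43}{7}$)
$P = 25$ ($P = \left(-5\right) \left(-5\right) + 0 = 25 + 0 = 25$)
$P W{\left(Z{\left(1 \right)} \right)} = 25 \cdot \frac{43}{7} = \frac{1075}{7}$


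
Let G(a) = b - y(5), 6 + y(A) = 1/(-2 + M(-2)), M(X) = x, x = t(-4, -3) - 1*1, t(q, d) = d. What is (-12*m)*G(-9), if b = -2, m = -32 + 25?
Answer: 350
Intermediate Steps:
m = -7
x = -4 (x = -3 - 1*1 = -3 - 1 = -4)
M(X) = -4
y(A) = -37/6 (y(A) = -6 + 1/(-2 - 4) = -6 + 1/(-6) = -6 - 1/6 = -37/6)
G(a) = 25/6 (G(a) = -2 - 1*(-37/6) = -2 + 37/6 = 25/6)
(-12*m)*G(-9) = -12*(-7)*(25/6) = 84*(25/6) = 350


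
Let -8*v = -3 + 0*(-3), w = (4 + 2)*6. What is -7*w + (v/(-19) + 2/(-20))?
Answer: -191611/760 ≈ -252.12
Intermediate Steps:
w = 36 (w = 6*6 = 36)
v = 3/8 (v = -(-3 + 0*(-3))/8 = -(-3 + 0)/8 = -1/8*(-3) = 3/8 ≈ 0.37500)
-7*w + (v/(-19) + 2/(-20)) = -7*36 + ((3/8)/(-19) + 2/(-20)) = -252 + ((3/8)*(-1/19) + 2*(-1/20)) = -252 + (-3/152 - 1/10) = -252 - 91/760 = -191611/760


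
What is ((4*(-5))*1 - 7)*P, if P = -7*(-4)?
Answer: -756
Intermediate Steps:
P = 28
((4*(-5))*1 - 7)*P = ((4*(-5))*1 - 7)*28 = (-20*1 - 7)*28 = (-20 - 7)*28 = -27*28 = -756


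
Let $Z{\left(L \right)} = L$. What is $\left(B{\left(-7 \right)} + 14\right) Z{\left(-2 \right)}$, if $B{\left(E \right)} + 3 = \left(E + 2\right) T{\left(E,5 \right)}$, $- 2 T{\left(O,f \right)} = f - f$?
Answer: $-22$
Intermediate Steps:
$T{\left(O,f \right)} = 0$ ($T{\left(O,f \right)} = - \frac{f - f}{2} = \left(- \frac{1}{2}\right) 0 = 0$)
$B{\left(E \right)} = -3$ ($B{\left(E \right)} = -3 + \left(E + 2\right) 0 = -3 + \left(2 + E\right) 0 = -3 + 0 = -3$)
$\left(B{\left(-7 \right)} + 14\right) Z{\left(-2 \right)} = \left(-3 + 14\right) \left(-2\right) = 11 \left(-2\right) = -22$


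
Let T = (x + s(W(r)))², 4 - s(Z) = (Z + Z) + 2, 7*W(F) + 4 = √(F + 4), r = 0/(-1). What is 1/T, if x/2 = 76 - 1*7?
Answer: 49/968256 ≈ 5.0606e-5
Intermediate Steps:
r = 0 (r = 0*(-1) = 0)
W(F) = -4/7 + √(4 + F)/7 (W(F) = -4/7 + √(F + 4)/7 = -4/7 + √(4 + F)/7)
x = 138 (x = 2*(76 - 1*7) = 2*(76 - 7) = 2*69 = 138)
s(Z) = 2 - 2*Z (s(Z) = 4 - ((Z + Z) + 2) = 4 - (2*Z + 2) = 4 - (2 + 2*Z) = 4 + (-2 - 2*Z) = 2 - 2*Z)
T = 968256/49 (T = (138 + (2 - 2*(-4/7 + √(4 + 0)/7)))² = (138 + (2 - 2*(-4/7 + √4/7)))² = (138 + (2 - 2*(-4/7 + (⅐)*2)))² = (138 + (2 - 2*(-4/7 + 2/7)))² = (138 + (2 - 2*(-2/7)))² = (138 + (2 + 4/7))² = (138 + 18/7)² = (984/7)² = 968256/49 ≈ 19760.)
1/T = 1/(968256/49) = 49/968256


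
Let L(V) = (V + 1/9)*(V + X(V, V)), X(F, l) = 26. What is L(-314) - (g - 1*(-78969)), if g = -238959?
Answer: 250390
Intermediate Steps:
L(V) = (26 + V)*(⅑ + V) (L(V) = (V + 1/9)*(V + 26) = (V + ⅑)*(26 + V) = (⅑ + V)*(26 + V) = (26 + V)*(⅑ + V))
L(-314) - (g - 1*(-78969)) = (26/9 + (-314)² + (235/9)*(-314)) - (-238959 - 1*(-78969)) = (26/9 + 98596 - 73790/9) - (-238959 + 78969) = 90400 - 1*(-159990) = 90400 + 159990 = 250390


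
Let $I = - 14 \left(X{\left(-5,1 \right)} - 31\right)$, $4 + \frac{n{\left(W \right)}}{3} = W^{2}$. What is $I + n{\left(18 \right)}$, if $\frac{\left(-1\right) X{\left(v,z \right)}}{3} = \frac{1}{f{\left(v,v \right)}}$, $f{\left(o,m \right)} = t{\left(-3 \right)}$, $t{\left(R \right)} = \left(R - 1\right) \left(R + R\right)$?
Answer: $\frac{5583}{4} \approx 1395.8$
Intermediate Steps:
$t{\left(R \right)} = 2 R \left(-1 + R\right)$ ($t{\left(R \right)} = \left(-1 + R\right) 2 R = 2 R \left(-1 + R\right)$)
$f{\left(o,m \right)} = 24$ ($f{\left(o,m \right)} = 2 \left(-3\right) \left(-1 - 3\right) = 2 \left(-3\right) \left(-4\right) = 24$)
$X{\left(v,z \right)} = - \frac{1}{8}$ ($X{\left(v,z \right)} = - \frac{3}{24} = \left(-3\right) \frac{1}{24} = - \frac{1}{8}$)
$n{\left(W \right)} = -12 + 3 W^{2}$
$I = \frac{1743}{4}$ ($I = - 14 \left(- \frac{1}{8} - 31\right) = \left(-14\right) \left(- \frac{249}{8}\right) = \frac{1743}{4} \approx 435.75$)
$I + n{\left(18 \right)} = \frac{1743}{4} - \left(12 - 3 \cdot 18^{2}\right) = \frac{1743}{4} + \left(-12 + 3 \cdot 324\right) = \frac{1743}{4} + \left(-12 + 972\right) = \frac{1743}{4} + 960 = \frac{5583}{4}$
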